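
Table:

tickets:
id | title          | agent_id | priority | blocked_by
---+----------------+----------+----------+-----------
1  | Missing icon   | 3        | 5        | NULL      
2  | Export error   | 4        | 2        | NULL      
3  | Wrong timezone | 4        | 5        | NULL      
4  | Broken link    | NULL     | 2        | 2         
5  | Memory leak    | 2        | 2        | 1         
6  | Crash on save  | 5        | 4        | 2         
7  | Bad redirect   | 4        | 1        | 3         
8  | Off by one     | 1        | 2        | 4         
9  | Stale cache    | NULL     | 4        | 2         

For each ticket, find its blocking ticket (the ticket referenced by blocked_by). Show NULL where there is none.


This is a self-join: tickets is joined to a second copy of itself, matching each row's blocked_by to another row's id. Use LEFT JOIN so rows with blocked_by=NULL are kept.
  - ticket 1 (Missing icon): blocked_by=NULL -> NULL
  - ticket 2 (Export error): blocked_by=NULL -> NULL
  - ticket 3 (Wrong timezone): blocked_by=NULL -> NULL
  - ticket 4 (Broken link): blocked_by=2 -> Export error
  - ticket 5 (Memory leak): blocked_by=1 -> Missing icon
  - ticket 6 (Crash on save): blocked_by=2 -> Export error
  - ticket 7 (Bad redirect): blocked_by=3 -> Wrong timezone
  - ticket 8 (Off by one): blocked_by=4 -> Broken link
  - ticket 9 (Stale cache): blocked_by=2 -> Export error

SQL:
SELECT a.title AS item, b.title AS blocked_by
FROM tickets a
LEFT JOIN tickets b ON a.blocked_by = b.id

Result:
item           | blocked_by    
---------------+---------------
Missing icon   | NULL          
Export error   | NULL          
Wrong timezone | NULL          
Broken link    | Export error  
Memory leak    | Missing icon  
Crash on save  | Export error  
Bad redirect   | Wrong timezone
Off by one     | Broken link   
Stale cache    | Export error  


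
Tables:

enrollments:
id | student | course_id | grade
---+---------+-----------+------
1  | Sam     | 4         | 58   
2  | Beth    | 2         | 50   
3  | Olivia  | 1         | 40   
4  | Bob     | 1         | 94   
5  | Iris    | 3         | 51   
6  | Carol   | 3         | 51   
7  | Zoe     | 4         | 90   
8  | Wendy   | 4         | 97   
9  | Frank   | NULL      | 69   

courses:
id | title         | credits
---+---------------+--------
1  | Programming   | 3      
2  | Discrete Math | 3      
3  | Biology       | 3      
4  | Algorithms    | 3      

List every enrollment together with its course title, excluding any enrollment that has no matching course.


INNER JOIN keeps only enrollments rows whose course_id matches an id in courses. Walk through each enrollment:
  - enrollment 1 (Sam): course_id=4 -> matches Algorithms
  - enrollment 2 (Beth): course_id=2 -> matches Discrete Math
  - enrollment 3 (Olivia): course_id=1 -> matches Programming
  - enrollment 4 (Bob): course_id=1 -> matches Programming
  - enrollment 5 (Iris): course_id=3 -> matches Biology
  - enrollment 6 (Carol): course_id=3 -> matches Biology
  - enrollment 7 (Zoe): course_id=4 -> matches Algorithms
  - enrollment 8 (Wendy): course_id=4 -> matches Algorithms
  - enrollment 9 (Frank): course_id=NULL, no match -> dropped
So 1 of 9 rows is dropped.

SQL:
SELECT a.student, b.title AS course
FROM enrollments a
INNER JOIN courses b ON a.course_id = b.id

Result:
student | course       
--------+--------------
Sam     | Algorithms   
Beth    | Discrete Math
Olivia  | Programming  
Bob     | Programming  
Iris    | Biology      
Carol   | Biology      
Zoe     | Algorithms   
Wendy   | Algorithms   


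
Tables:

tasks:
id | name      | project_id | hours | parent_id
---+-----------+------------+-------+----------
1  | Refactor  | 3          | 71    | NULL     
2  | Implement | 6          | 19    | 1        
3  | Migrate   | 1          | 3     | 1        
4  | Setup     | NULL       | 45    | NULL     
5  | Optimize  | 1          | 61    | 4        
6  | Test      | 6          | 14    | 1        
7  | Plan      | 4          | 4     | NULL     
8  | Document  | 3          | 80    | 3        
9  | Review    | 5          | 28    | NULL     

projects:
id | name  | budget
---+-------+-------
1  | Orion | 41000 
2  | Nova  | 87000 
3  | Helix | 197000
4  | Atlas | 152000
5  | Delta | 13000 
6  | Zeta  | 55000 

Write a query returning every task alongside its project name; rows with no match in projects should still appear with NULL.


LEFT JOIN keeps every row from tasks (the left table); where project_id has no match in projects, the project columns become NULL. Walk through each task:
  - task 1 (Refactor): project_id=3 -> matches Helix
  - task 2 (Implement): project_id=6 -> matches Zeta
  - task 3 (Migrate): project_id=1 -> matches Orion
  - task 4 (Setup): project_id=NULL, no match -> kept with NULL
  - task 5 (Optimize): project_id=1 -> matches Orion
  - task 6 (Test): project_id=6 -> matches Zeta
  - task 7 (Plan): project_id=4 -> matches Atlas
  - task 8 (Document): project_id=3 -> matches Helix
  - task 9 (Review): project_id=5 -> matches Delta
All 9 rows appear; 1 has NULL project.

SQL:
SELECT a.name, b.name AS project
FROM tasks a
LEFT JOIN projects b ON a.project_id = b.id

Result:
name      | project
----------+--------
Refactor  | Helix  
Implement | Zeta   
Migrate   | Orion  
Setup     | NULL   
Optimize  | Orion  
Test      | Zeta   
Plan      | Atlas  
Document  | Helix  
Review    | Delta  


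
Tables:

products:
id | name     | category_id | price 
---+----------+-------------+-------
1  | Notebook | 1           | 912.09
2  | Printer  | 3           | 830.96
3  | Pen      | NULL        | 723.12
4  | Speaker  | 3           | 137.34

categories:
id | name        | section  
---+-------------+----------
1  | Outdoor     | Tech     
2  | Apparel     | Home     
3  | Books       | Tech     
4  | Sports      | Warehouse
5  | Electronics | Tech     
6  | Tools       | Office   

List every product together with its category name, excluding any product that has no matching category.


INNER JOIN keeps only products rows whose category_id matches an id in categories. Walk through each product:
  - product 1 (Notebook): category_id=1 -> matches Outdoor
  - product 2 (Printer): category_id=3 -> matches Books
  - product 3 (Pen): category_id=NULL, no match -> dropped
  - product 4 (Speaker): category_id=3 -> matches Books
So 1 of 4 rows is dropped.

SQL:
SELECT a.name, b.name AS category
FROM products a
INNER JOIN categories b ON a.category_id = b.id

Result:
name     | category
---------+---------
Notebook | Outdoor 
Printer  | Books   
Speaker  | Books   


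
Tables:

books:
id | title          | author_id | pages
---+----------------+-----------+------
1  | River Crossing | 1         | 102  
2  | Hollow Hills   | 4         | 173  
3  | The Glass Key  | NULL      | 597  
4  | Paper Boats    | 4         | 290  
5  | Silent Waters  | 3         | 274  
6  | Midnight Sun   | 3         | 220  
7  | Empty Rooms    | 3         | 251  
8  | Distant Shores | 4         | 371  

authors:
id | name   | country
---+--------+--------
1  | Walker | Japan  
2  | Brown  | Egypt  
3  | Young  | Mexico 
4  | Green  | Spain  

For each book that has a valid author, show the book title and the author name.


INNER JOIN keeps only books rows whose author_id matches an id in authors. Walk through each book:
  - book 1 (River Crossing): author_id=1 -> matches Walker
  - book 2 (Hollow Hills): author_id=4 -> matches Green
  - book 3 (The Glass Key): author_id=NULL, no match -> dropped
  - book 4 (Paper Boats): author_id=4 -> matches Green
  - book 5 (Silent Waters): author_id=3 -> matches Young
  - book 6 (Midnight Sun): author_id=3 -> matches Young
  - book 7 (Empty Rooms): author_id=3 -> matches Young
  - book 8 (Distant Shores): author_id=4 -> matches Green
So 1 of 8 rows is dropped.

SQL:
SELECT a.title, b.name AS author
FROM books a
INNER JOIN authors b ON a.author_id = b.id

Result:
title          | author
---------------+-------
River Crossing | Walker
Hollow Hills   | Green 
Paper Boats    | Green 
Silent Waters  | Young 
Midnight Sun   | Young 
Empty Rooms    | Young 
Distant Shores | Green 


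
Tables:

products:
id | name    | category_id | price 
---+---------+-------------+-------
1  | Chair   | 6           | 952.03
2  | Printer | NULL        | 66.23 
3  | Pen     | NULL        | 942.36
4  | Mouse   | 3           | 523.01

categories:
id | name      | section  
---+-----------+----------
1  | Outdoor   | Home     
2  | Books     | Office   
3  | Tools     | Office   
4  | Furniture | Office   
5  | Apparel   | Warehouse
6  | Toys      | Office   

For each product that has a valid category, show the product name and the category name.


INNER JOIN keeps only products rows whose category_id matches an id in categories. Walk through each product:
  - product 1 (Chair): category_id=6 -> matches Toys
  - product 2 (Printer): category_id=NULL, no match -> dropped
  - product 3 (Pen): category_id=NULL, no match -> dropped
  - product 4 (Mouse): category_id=3 -> matches Tools
So 2 of 4 rows are dropped.

SQL:
SELECT a.name, b.name AS category
FROM products a
INNER JOIN categories b ON a.category_id = b.id

Result:
name  | category
------+---------
Chair | Toys    
Mouse | Tools   


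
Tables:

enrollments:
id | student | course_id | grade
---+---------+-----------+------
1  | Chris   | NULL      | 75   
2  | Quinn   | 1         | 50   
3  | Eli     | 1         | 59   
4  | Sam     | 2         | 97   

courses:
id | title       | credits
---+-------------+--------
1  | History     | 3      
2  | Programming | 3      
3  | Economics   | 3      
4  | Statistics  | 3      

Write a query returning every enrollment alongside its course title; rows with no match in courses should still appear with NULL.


LEFT JOIN keeps every row from enrollments (the left table); where course_id has no match in courses, the course columns become NULL. Walk through each enrollment:
  - enrollment 1 (Chris): course_id=NULL, no match -> kept with NULL
  - enrollment 2 (Quinn): course_id=1 -> matches History
  - enrollment 3 (Eli): course_id=1 -> matches History
  - enrollment 4 (Sam): course_id=2 -> matches Programming
All 4 rows appear; 1 has NULL course.

SQL:
SELECT a.student, b.title AS course
FROM enrollments a
LEFT JOIN courses b ON a.course_id = b.id

Result:
student | course     
--------+------------
Chris   | NULL       
Quinn   | History    
Eli     | History    
Sam     | Programming


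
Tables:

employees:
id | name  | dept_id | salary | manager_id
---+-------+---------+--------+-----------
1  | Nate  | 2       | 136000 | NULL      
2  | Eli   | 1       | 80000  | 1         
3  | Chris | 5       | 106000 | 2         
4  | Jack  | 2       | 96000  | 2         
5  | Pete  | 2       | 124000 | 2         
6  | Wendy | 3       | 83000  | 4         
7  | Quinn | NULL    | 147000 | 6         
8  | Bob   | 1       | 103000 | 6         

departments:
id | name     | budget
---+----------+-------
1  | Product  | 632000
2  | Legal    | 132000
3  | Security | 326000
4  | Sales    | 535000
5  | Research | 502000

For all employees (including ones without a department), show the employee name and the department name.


LEFT JOIN keeps every row from employees (the left table); where dept_id has no match in departments, the department columns become NULL. Walk through each employee:
  - employee 1 (Nate): dept_id=2 -> matches Legal
  - employee 2 (Eli): dept_id=1 -> matches Product
  - employee 3 (Chris): dept_id=5 -> matches Research
  - employee 4 (Jack): dept_id=2 -> matches Legal
  - employee 5 (Pete): dept_id=2 -> matches Legal
  - employee 6 (Wendy): dept_id=3 -> matches Security
  - employee 7 (Quinn): dept_id=NULL, no match -> kept with NULL
  - employee 8 (Bob): dept_id=1 -> matches Product
All 8 rows appear; 1 has NULL department.

SQL:
SELECT a.name, b.name AS department
FROM employees a
LEFT JOIN departments b ON a.dept_id = b.id

Result:
name  | department
------+-----------
Nate  | Legal     
Eli   | Product   
Chris | Research  
Jack  | Legal     
Pete  | Legal     
Wendy | Security  
Quinn | NULL      
Bob   | Product   


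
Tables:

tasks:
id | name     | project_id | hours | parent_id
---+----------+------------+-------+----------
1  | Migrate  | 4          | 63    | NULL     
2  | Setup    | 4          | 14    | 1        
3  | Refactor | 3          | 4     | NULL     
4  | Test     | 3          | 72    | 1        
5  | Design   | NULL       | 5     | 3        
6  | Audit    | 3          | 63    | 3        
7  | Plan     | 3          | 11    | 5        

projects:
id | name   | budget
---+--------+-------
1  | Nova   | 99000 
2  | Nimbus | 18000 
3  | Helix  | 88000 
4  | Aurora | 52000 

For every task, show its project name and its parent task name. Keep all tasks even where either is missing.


Two LEFT JOINs from the same base table tasks: one to projects via project_id, one to tasks itself via parent_id. Both are LEFT so every task is preserved.
Match against projects:
  - task 1 (Migrate): project_id=4 -> matches Aurora
  - task 2 (Setup): project_id=4 -> matches Aurora
  - task 3 (Refactor): project_id=3 -> matches Helix
  - task 4 (Test): project_id=3 -> matches Helix
  - task 5 (Design): project_id=NULL, no match -> kept with NULL
  - task 6 (Audit): project_id=3 -> matches Helix
  - task 7 (Plan): project_id=3 -> matches Helix
Match against tasks (self):
  - task 1 (Migrate): parent_id=NULL -> NULL
  - task 2 (Setup): parent_id=1 -> Migrate
  - task 3 (Refactor): parent_id=NULL -> NULL
  - task 4 (Test): parent_id=1 -> Migrate
  - task 5 (Design): parent_id=3 -> Refactor
  - task 6 (Audit): parent_id=3 -> Refactor
  - task 7 (Plan): parent_id=5 -> Design

SQL:
SELECT a.name, b.name AS project, c.name AS parent
FROM tasks a
LEFT JOIN projects b ON a.project_id = b.id
LEFT JOIN tasks c ON a.parent_id = c.id

Result:
name     | project | parent  
---------+---------+---------
Migrate  | Aurora  | NULL    
Setup    | Aurora  | Migrate 
Refactor | Helix   | NULL    
Test     | Helix   | Migrate 
Design   | NULL    | Refactor
Audit    | Helix   | Refactor
Plan     | Helix   | Design  


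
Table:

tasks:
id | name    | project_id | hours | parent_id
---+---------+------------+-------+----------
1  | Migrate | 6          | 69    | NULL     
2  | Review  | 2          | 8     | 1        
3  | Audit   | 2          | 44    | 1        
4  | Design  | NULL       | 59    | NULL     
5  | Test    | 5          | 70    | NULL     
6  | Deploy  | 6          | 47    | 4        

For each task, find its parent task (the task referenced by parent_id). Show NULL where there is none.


This is a self-join: tasks is joined to a second copy of itself, matching each row's parent_id to another row's id. Use LEFT JOIN so rows with parent_id=NULL are kept.
  - task 1 (Migrate): parent_id=NULL -> NULL
  - task 2 (Review): parent_id=1 -> Migrate
  - task 3 (Audit): parent_id=1 -> Migrate
  - task 4 (Design): parent_id=NULL -> NULL
  - task 5 (Test): parent_id=NULL -> NULL
  - task 6 (Deploy): parent_id=4 -> Design

SQL:
SELECT a.name AS item, b.name AS parent
FROM tasks a
LEFT JOIN tasks b ON a.parent_id = b.id

Result:
item    | parent 
--------+--------
Migrate | NULL   
Review  | Migrate
Audit   | Migrate
Design  | NULL   
Test    | NULL   
Deploy  | Design 


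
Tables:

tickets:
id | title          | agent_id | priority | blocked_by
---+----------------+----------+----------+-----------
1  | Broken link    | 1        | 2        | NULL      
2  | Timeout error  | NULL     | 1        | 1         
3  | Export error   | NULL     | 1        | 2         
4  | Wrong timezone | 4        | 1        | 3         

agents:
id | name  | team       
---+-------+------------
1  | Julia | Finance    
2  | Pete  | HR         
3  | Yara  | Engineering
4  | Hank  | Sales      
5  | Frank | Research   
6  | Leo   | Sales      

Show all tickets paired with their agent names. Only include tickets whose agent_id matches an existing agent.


INNER JOIN keeps only tickets rows whose agent_id matches an id in agents. Walk through each ticket:
  - ticket 1 (Broken link): agent_id=1 -> matches Julia
  - ticket 2 (Timeout error): agent_id=NULL, no match -> dropped
  - ticket 3 (Export error): agent_id=NULL, no match -> dropped
  - ticket 4 (Wrong timezone): agent_id=4 -> matches Hank
So 2 of 4 rows are dropped.

SQL:
SELECT a.title, b.name AS agent
FROM tickets a
INNER JOIN agents b ON a.agent_id = b.id

Result:
title          | agent
---------------+------
Broken link    | Julia
Wrong timezone | Hank 


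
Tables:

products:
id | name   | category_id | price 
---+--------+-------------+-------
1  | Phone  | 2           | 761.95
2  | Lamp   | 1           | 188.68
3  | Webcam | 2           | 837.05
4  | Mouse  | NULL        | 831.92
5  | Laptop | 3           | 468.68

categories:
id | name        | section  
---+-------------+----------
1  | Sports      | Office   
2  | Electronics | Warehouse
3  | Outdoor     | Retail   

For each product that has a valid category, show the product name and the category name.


INNER JOIN keeps only products rows whose category_id matches an id in categories. Walk through each product:
  - product 1 (Phone): category_id=2 -> matches Electronics
  - product 2 (Lamp): category_id=1 -> matches Sports
  - product 3 (Webcam): category_id=2 -> matches Electronics
  - product 4 (Mouse): category_id=NULL, no match -> dropped
  - product 5 (Laptop): category_id=3 -> matches Outdoor
So 1 of 5 rows is dropped.

SQL:
SELECT a.name, b.name AS category
FROM products a
INNER JOIN categories b ON a.category_id = b.id

Result:
name   | category   
-------+------------
Phone  | Electronics
Lamp   | Sports     
Webcam | Electronics
Laptop | Outdoor    


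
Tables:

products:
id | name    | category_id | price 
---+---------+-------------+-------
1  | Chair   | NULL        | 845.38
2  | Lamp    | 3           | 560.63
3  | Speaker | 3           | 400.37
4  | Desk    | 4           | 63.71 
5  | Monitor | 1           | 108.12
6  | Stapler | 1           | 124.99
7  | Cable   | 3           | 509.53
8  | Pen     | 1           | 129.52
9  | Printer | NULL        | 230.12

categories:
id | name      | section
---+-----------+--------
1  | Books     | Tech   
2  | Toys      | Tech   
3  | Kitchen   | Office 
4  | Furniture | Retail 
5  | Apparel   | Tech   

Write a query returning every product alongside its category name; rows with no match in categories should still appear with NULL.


LEFT JOIN keeps every row from products (the left table); where category_id has no match in categories, the category columns become NULL. Walk through each product:
  - product 1 (Chair): category_id=NULL, no match -> kept with NULL
  - product 2 (Lamp): category_id=3 -> matches Kitchen
  - product 3 (Speaker): category_id=3 -> matches Kitchen
  - product 4 (Desk): category_id=4 -> matches Furniture
  - product 5 (Monitor): category_id=1 -> matches Books
  - product 6 (Stapler): category_id=1 -> matches Books
  - product 7 (Cable): category_id=3 -> matches Kitchen
  - product 8 (Pen): category_id=1 -> matches Books
  - product 9 (Printer): category_id=NULL, no match -> kept with NULL
All 9 rows appear; 2 have NULL category.

SQL:
SELECT a.name, b.name AS category
FROM products a
LEFT JOIN categories b ON a.category_id = b.id

Result:
name    | category 
--------+----------
Chair   | NULL     
Lamp    | Kitchen  
Speaker | Kitchen  
Desk    | Furniture
Monitor | Books    
Stapler | Books    
Cable   | Kitchen  
Pen     | Books    
Printer | NULL     


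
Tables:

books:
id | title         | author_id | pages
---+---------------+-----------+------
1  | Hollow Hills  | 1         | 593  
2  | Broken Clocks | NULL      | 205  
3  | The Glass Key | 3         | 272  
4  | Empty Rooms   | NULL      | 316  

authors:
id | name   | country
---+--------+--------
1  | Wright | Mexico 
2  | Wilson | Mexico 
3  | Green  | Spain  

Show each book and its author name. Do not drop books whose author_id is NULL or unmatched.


LEFT JOIN keeps every row from books (the left table); where author_id has no match in authors, the author columns become NULL. Walk through each book:
  - book 1 (Hollow Hills): author_id=1 -> matches Wright
  - book 2 (Broken Clocks): author_id=NULL, no match -> kept with NULL
  - book 3 (The Glass Key): author_id=3 -> matches Green
  - book 4 (Empty Rooms): author_id=NULL, no match -> kept with NULL
All 4 rows appear; 2 have NULL author.

SQL:
SELECT a.title, b.name AS author
FROM books a
LEFT JOIN authors b ON a.author_id = b.id

Result:
title         | author
--------------+-------
Hollow Hills  | Wright
Broken Clocks | NULL  
The Glass Key | Green 
Empty Rooms   | NULL  


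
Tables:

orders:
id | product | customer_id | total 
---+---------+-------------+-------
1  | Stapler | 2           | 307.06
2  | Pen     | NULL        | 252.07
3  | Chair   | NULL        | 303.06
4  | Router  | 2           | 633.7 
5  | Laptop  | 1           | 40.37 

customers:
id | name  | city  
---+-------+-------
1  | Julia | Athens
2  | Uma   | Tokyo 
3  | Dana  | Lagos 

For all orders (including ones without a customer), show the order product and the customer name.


LEFT JOIN keeps every row from orders (the left table); where customer_id has no match in customers, the customer columns become NULL. Walk through each order:
  - order 1 (Stapler): customer_id=2 -> matches Uma
  - order 2 (Pen): customer_id=NULL, no match -> kept with NULL
  - order 3 (Chair): customer_id=NULL, no match -> kept with NULL
  - order 4 (Router): customer_id=2 -> matches Uma
  - order 5 (Laptop): customer_id=1 -> matches Julia
All 5 rows appear; 2 have NULL customer.

SQL:
SELECT a.product, b.name AS customer
FROM orders a
LEFT JOIN customers b ON a.customer_id = b.id

Result:
product | customer
--------+---------
Stapler | Uma     
Pen     | NULL    
Chair   | NULL    
Router  | Uma     
Laptop  | Julia   


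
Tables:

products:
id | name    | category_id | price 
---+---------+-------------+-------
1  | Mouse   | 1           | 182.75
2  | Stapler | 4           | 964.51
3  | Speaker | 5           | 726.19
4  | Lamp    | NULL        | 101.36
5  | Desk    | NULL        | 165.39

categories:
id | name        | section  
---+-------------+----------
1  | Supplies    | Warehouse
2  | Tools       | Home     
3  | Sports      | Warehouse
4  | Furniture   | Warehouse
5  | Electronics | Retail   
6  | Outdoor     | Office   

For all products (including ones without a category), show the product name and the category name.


LEFT JOIN keeps every row from products (the left table); where category_id has no match in categories, the category columns become NULL. Walk through each product:
  - product 1 (Mouse): category_id=1 -> matches Supplies
  - product 2 (Stapler): category_id=4 -> matches Furniture
  - product 3 (Speaker): category_id=5 -> matches Electronics
  - product 4 (Lamp): category_id=NULL, no match -> kept with NULL
  - product 5 (Desk): category_id=NULL, no match -> kept with NULL
All 5 rows appear; 2 have NULL category.

SQL:
SELECT a.name, b.name AS category
FROM products a
LEFT JOIN categories b ON a.category_id = b.id

Result:
name    | category   
--------+------------
Mouse   | Supplies   
Stapler | Furniture  
Speaker | Electronics
Lamp    | NULL       
Desk    | NULL       


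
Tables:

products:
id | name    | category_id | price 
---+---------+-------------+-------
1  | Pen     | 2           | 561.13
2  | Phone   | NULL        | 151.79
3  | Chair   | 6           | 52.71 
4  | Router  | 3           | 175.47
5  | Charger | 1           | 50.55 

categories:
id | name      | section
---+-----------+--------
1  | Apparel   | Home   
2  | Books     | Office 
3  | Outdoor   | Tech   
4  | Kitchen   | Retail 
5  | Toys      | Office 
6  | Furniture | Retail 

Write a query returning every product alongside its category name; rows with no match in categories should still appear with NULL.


LEFT JOIN keeps every row from products (the left table); where category_id has no match in categories, the category columns become NULL. Walk through each product:
  - product 1 (Pen): category_id=2 -> matches Books
  - product 2 (Phone): category_id=NULL, no match -> kept with NULL
  - product 3 (Chair): category_id=6 -> matches Furniture
  - product 4 (Router): category_id=3 -> matches Outdoor
  - product 5 (Charger): category_id=1 -> matches Apparel
All 5 rows appear; 1 has NULL category.

SQL:
SELECT a.name, b.name AS category
FROM products a
LEFT JOIN categories b ON a.category_id = b.id

Result:
name    | category 
--------+----------
Pen     | Books    
Phone   | NULL     
Chair   | Furniture
Router  | Outdoor  
Charger | Apparel  


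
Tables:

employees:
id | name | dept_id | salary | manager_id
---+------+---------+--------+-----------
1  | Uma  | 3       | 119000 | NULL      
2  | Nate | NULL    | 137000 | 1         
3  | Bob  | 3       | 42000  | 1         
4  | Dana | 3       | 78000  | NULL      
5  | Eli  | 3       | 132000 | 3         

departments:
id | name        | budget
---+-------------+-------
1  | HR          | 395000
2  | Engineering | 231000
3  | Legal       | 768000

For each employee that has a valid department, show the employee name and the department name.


INNER JOIN keeps only employees rows whose dept_id matches an id in departments. Walk through each employee:
  - employee 1 (Uma): dept_id=3 -> matches Legal
  - employee 2 (Nate): dept_id=NULL, no match -> dropped
  - employee 3 (Bob): dept_id=3 -> matches Legal
  - employee 4 (Dana): dept_id=3 -> matches Legal
  - employee 5 (Eli): dept_id=3 -> matches Legal
So 1 of 5 rows is dropped.

SQL:
SELECT a.name, b.name AS department
FROM employees a
INNER JOIN departments b ON a.dept_id = b.id

Result:
name | department
-----+-----------
Uma  | Legal     
Bob  | Legal     
Dana | Legal     
Eli  | Legal     


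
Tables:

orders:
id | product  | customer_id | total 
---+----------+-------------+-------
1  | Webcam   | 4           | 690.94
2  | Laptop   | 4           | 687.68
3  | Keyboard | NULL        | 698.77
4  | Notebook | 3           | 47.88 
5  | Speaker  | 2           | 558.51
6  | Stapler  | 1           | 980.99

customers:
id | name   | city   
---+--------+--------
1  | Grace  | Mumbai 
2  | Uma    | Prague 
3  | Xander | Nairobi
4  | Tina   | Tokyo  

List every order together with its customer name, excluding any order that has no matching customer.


INNER JOIN keeps only orders rows whose customer_id matches an id in customers. Walk through each order:
  - order 1 (Webcam): customer_id=4 -> matches Tina
  - order 2 (Laptop): customer_id=4 -> matches Tina
  - order 3 (Keyboard): customer_id=NULL, no match -> dropped
  - order 4 (Notebook): customer_id=3 -> matches Xander
  - order 5 (Speaker): customer_id=2 -> matches Uma
  - order 6 (Stapler): customer_id=1 -> matches Grace
So 1 of 6 rows is dropped.

SQL:
SELECT a.product, b.name AS customer
FROM orders a
INNER JOIN customers b ON a.customer_id = b.id

Result:
product  | customer
---------+---------
Webcam   | Tina    
Laptop   | Tina    
Notebook | Xander  
Speaker  | Uma     
Stapler  | Grace   


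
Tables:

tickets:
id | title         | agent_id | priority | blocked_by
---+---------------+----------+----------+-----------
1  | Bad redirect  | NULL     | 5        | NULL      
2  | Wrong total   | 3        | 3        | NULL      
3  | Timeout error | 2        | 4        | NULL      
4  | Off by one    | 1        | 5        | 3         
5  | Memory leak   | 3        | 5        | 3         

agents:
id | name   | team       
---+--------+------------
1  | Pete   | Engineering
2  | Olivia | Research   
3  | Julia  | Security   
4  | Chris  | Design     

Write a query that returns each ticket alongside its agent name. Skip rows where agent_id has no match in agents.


INNER JOIN keeps only tickets rows whose agent_id matches an id in agents. Walk through each ticket:
  - ticket 1 (Bad redirect): agent_id=NULL, no match -> dropped
  - ticket 2 (Wrong total): agent_id=3 -> matches Julia
  - ticket 3 (Timeout error): agent_id=2 -> matches Olivia
  - ticket 4 (Off by one): agent_id=1 -> matches Pete
  - ticket 5 (Memory leak): agent_id=3 -> matches Julia
So 1 of 5 rows is dropped.

SQL:
SELECT a.title, b.name AS agent
FROM tickets a
INNER JOIN agents b ON a.agent_id = b.id

Result:
title         | agent 
--------------+-------
Wrong total   | Julia 
Timeout error | Olivia
Off by one    | Pete  
Memory leak   | Julia 


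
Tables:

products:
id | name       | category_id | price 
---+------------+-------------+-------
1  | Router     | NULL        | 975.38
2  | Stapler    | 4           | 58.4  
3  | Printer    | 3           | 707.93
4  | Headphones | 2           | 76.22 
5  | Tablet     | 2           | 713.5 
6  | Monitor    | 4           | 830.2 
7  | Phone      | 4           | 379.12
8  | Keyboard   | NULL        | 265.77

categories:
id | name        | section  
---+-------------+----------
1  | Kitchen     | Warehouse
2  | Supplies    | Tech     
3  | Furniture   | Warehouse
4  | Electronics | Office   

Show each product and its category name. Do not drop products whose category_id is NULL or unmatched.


LEFT JOIN keeps every row from products (the left table); where category_id has no match in categories, the category columns become NULL. Walk through each product:
  - product 1 (Router): category_id=NULL, no match -> kept with NULL
  - product 2 (Stapler): category_id=4 -> matches Electronics
  - product 3 (Printer): category_id=3 -> matches Furniture
  - product 4 (Headphones): category_id=2 -> matches Supplies
  - product 5 (Tablet): category_id=2 -> matches Supplies
  - product 6 (Monitor): category_id=4 -> matches Electronics
  - product 7 (Phone): category_id=4 -> matches Electronics
  - product 8 (Keyboard): category_id=NULL, no match -> kept with NULL
All 8 rows appear; 2 have NULL category.

SQL:
SELECT a.name, b.name AS category
FROM products a
LEFT JOIN categories b ON a.category_id = b.id

Result:
name       | category   
-----------+------------
Router     | NULL       
Stapler    | Electronics
Printer    | Furniture  
Headphones | Supplies   
Tablet     | Supplies   
Monitor    | Electronics
Phone      | Electronics
Keyboard   | NULL       


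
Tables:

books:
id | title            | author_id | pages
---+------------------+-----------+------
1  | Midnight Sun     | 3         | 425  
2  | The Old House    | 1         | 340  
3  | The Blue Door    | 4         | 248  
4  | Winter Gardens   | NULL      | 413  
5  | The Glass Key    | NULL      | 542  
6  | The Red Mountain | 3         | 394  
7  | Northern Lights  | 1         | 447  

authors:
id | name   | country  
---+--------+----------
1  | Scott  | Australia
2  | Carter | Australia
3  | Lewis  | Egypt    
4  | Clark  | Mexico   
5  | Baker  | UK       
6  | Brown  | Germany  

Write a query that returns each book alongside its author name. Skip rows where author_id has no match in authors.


INNER JOIN keeps only books rows whose author_id matches an id in authors. Walk through each book:
  - book 1 (Midnight Sun): author_id=3 -> matches Lewis
  - book 2 (The Old House): author_id=1 -> matches Scott
  - book 3 (The Blue Door): author_id=4 -> matches Clark
  - book 4 (Winter Gardens): author_id=NULL, no match -> dropped
  - book 5 (The Glass Key): author_id=NULL, no match -> dropped
  - book 6 (The Red Mountain): author_id=3 -> matches Lewis
  - book 7 (Northern Lights): author_id=1 -> matches Scott
So 2 of 7 rows are dropped.

SQL:
SELECT a.title, b.name AS author
FROM books a
INNER JOIN authors b ON a.author_id = b.id

Result:
title            | author
-----------------+-------
Midnight Sun     | Lewis 
The Old House    | Scott 
The Blue Door    | Clark 
The Red Mountain | Lewis 
Northern Lights  | Scott 


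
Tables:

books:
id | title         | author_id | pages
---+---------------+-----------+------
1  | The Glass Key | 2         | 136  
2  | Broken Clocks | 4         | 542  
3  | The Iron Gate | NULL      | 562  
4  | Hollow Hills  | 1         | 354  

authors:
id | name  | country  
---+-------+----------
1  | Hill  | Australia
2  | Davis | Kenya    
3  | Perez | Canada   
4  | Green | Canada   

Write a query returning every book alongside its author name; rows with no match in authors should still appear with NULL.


LEFT JOIN keeps every row from books (the left table); where author_id has no match in authors, the author columns become NULL. Walk through each book:
  - book 1 (The Glass Key): author_id=2 -> matches Davis
  - book 2 (Broken Clocks): author_id=4 -> matches Green
  - book 3 (The Iron Gate): author_id=NULL, no match -> kept with NULL
  - book 4 (Hollow Hills): author_id=1 -> matches Hill
All 4 rows appear; 1 has NULL author.

SQL:
SELECT a.title, b.name AS author
FROM books a
LEFT JOIN authors b ON a.author_id = b.id

Result:
title         | author
--------------+-------
The Glass Key | Davis 
Broken Clocks | Green 
The Iron Gate | NULL  
Hollow Hills  | Hill  


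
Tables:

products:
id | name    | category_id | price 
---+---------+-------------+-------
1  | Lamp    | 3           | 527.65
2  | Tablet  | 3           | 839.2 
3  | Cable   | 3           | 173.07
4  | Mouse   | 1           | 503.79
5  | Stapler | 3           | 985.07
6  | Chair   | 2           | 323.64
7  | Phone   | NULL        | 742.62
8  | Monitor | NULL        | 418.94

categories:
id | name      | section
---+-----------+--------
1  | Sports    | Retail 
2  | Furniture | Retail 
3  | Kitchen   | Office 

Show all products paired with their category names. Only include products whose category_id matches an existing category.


INNER JOIN keeps only products rows whose category_id matches an id in categories. Walk through each product:
  - product 1 (Lamp): category_id=3 -> matches Kitchen
  - product 2 (Tablet): category_id=3 -> matches Kitchen
  - product 3 (Cable): category_id=3 -> matches Kitchen
  - product 4 (Mouse): category_id=1 -> matches Sports
  - product 5 (Stapler): category_id=3 -> matches Kitchen
  - product 6 (Chair): category_id=2 -> matches Furniture
  - product 7 (Phone): category_id=NULL, no match -> dropped
  - product 8 (Monitor): category_id=NULL, no match -> dropped
So 2 of 8 rows are dropped.

SQL:
SELECT a.name, b.name AS category
FROM products a
INNER JOIN categories b ON a.category_id = b.id

Result:
name    | category 
--------+----------
Lamp    | Kitchen  
Tablet  | Kitchen  
Cable   | Kitchen  
Mouse   | Sports   
Stapler | Kitchen  
Chair   | Furniture


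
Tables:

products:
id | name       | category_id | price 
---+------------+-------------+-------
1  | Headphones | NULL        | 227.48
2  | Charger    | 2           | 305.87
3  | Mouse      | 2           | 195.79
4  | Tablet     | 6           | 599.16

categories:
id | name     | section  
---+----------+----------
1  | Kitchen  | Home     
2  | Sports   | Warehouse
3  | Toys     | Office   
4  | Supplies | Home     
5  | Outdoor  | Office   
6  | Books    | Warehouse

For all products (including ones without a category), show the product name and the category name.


LEFT JOIN keeps every row from products (the left table); where category_id has no match in categories, the category columns become NULL. Walk through each product:
  - product 1 (Headphones): category_id=NULL, no match -> kept with NULL
  - product 2 (Charger): category_id=2 -> matches Sports
  - product 3 (Mouse): category_id=2 -> matches Sports
  - product 4 (Tablet): category_id=6 -> matches Books
All 4 rows appear; 1 has NULL category.

SQL:
SELECT a.name, b.name AS category
FROM products a
LEFT JOIN categories b ON a.category_id = b.id

Result:
name       | category
-----------+---------
Headphones | NULL    
Charger    | Sports  
Mouse      | Sports  
Tablet     | Books   


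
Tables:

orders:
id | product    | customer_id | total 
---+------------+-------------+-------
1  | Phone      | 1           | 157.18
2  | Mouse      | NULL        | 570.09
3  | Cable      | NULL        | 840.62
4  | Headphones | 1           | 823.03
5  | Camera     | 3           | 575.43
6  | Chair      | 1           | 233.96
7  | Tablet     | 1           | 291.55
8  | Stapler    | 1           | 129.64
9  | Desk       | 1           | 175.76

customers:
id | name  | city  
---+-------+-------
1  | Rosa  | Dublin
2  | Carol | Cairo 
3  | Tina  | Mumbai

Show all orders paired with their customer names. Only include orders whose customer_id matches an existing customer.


INNER JOIN keeps only orders rows whose customer_id matches an id in customers. Walk through each order:
  - order 1 (Phone): customer_id=1 -> matches Rosa
  - order 2 (Mouse): customer_id=NULL, no match -> dropped
  - order 3 (Cable): customer_id=NULL, no match -> dropped
  - order 4 (Headphones): customer_id=1 -> matches Rosa
  - order 5 (Camera): customer_id=3 -> matches Tina
  - order 6 (Chair): customer_id=1 -> matches Rosa
  - order 7 (Tablet): customer_id=1 -> matches Rosa
  - order 8 (Stapler): customer_id=1 -> matches Rosa
  - order 9 (Desk): customer_id=1 -> matches Rosa
So 2 of 9 rows are dropped.

SQL:
SELECT a.product, b.name AS customer
FROM orders a
INNER JOIN customers b ON a.customer_id = b.id

Result:
product    | customer
-----------+---------
Phone      | Rosa    
Headphones | Rosa    
Camera     | Tina    
Chair      | Rosa    
Tablet     | Rosa    
Stapler    | Rosa    
Desk       | Rosa    


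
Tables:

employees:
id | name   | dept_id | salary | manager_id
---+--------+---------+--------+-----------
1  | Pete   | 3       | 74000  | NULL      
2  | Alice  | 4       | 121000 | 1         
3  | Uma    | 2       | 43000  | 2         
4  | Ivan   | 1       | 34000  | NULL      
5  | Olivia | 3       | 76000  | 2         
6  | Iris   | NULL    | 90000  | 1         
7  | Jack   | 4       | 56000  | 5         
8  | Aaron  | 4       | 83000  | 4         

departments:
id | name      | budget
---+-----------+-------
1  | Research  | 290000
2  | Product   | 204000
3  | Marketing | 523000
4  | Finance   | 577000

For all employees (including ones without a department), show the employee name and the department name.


LEFT JOIN keeps every row from employees (the left table); where dept_id has no match in departments, the department columns become NULL. Walk through each employee:
  - employee 1 (Pete): dept_id=3 -> matches Marketing
  - employee 2 (Alice): dept_id=4 -> matches Finance
  - employee 3 (Uma): dept_id=2 -> matches Product
  - employee 4 (Ivan): dept_id=1 -> matches Research
  - employee 5 (Olivia): dept_id=3 -> matches Marketing
  - employee 6 (Iris): dept_id=NULL, no match -> kept with NULL
  - employee 7 (Jack): dept_id=4 -> matches Finance
  - employee 8 (Aaron): dept_id=4 -> matches Finance
All 8 rows appear; 1 has NULL department.

SQL:
SELECT a.name, b.name AS department
FROM employees a
LEFT JOIN departments b ON a.dept_id = b.id

Result:
name   | department
-------+-----------
Pete   | Marketing 
Alice  | Finance   
Uma    | Product   
Ivan   | Research  
Olivia | Marketing 
Iris   | NULL      
Jack   | Finance   
Aaron  | Finance   


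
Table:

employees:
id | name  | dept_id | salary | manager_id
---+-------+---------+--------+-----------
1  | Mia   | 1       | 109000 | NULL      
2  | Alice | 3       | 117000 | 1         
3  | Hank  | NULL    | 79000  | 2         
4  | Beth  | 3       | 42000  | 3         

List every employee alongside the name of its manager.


This is a self-join: employees is joined to a second copy of itself, matching each row's manager_id to another row's id. Use LEFT JOIN so rows with manager_id=NULL are kept.
  - employee 1 (Mia): manager_id=NULL -> NULL
  - employee 2 (Alice): manager_id=1 -> Mia
  - employee 3 (Hank): manager_id=2 -> Alice
  - employee 4 (Beth): manager_id=3 -> Hank

SQL:
SELECT a.name AS item, b.name AS manager
FROM employees a
LEFT JOIN employees b ON a.manager_id = b.id

Result:
item  | manager
------+--------
Mia   | NULL   
Alice | Mia    
Hank  | Alice  
Beth  | Hank   


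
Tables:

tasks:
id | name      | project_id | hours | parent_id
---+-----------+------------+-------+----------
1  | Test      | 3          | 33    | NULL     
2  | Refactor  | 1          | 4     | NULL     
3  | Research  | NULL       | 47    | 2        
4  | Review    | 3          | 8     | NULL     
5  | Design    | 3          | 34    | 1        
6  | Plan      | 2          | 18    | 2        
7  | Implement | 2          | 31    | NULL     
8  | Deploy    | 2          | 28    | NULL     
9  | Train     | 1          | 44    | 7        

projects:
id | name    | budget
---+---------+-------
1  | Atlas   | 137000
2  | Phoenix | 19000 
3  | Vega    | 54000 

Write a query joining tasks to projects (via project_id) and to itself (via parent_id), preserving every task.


Two LEFT JOINs from the same base table tasks: one to projects via project_id, one to tasks itself via parent_id. Both are LEFT so every task is preserved.
Match against projects:
  - task 1 (Test): project_id=3 -> matches Vega
  - task 2 (Refactor): project_id=1 -> matches Atlas
  - task 3 (Research): project_id=NULL, no match -> kept with NULL
  - task 4 (Review): project_id=3 -> matches Vega
  - task 5 (Design): project_id=3 -> matches Vega
  - task 6 (Plan): project_id=2 -> matches Phoenix
  - task 7 (Implement): project_id=2 -> matches Phoenix
  - task 8 (Deploy): project_id=2 -> matches Phoenix
  - task 9 (Train): project_id=1 -> matches Atlas
Match against tasks (self):
  - task 1 (Test): parent_id=NULL -> NULL
  - task 2 (Refactor): parent_id=NULL -> NULL
  - task 3 (Research): parent_id=2 -> Refactor
  - task 4 (Review): parent_id=NULL -> NULL
  - task 5 (Design): parent_id=1 -> Test
  - task 6 (Plan): parent_id=2 -> Refactor
  - task 7 (Implement): parent_id=NULL -> NULL
  - task 8 (Deploy): parent_id=NULL -> NULL
  - task 9 (Train): parent_id=7 -> Implement

SQL:
SELECT a.name, b.name AS project, c.name AS parent
FROM tasks a
LEFT JOIN projects b ON a.project_id = b.id
LEFT JOIN tasks c ON a.parent_id = c.id

Result:
name      | project | parent   
----------+---------+----------
Test      | Vega    | NULL     
Refactor  | Atlas   | NULL     
Research  | NULL    | Refactor 
Review    | Vega    | NULL     
Design    | Vega    | Test     
Plan      | Phoenix | Refactor 
Implement | Phoenix | NULL     
Deploy    | Phoenix | NULL     
Train     | Atlas   | Implement
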